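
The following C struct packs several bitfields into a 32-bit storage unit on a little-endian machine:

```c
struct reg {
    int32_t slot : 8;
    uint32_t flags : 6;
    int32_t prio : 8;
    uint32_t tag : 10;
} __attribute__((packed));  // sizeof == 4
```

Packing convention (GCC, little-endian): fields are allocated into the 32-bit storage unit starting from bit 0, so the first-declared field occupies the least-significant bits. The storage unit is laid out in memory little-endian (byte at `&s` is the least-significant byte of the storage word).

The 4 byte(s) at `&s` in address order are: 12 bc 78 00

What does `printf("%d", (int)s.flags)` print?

[0]=0x12 [1]=0xbc [2]=0x78 [3]=0x00 (little-endian) → word 0x0078bc12
slot:8 @ bit 0 → (0x0078bc12>>0)&0xff = 0x12
flags:6 @ bit 8 → (0x0078bc12>>8)&0x3f = 0x3c  ←
prio:8 @ bit 14 → (0x0078bc12>>14)&0xff = 0xe2
tag:10 @ bit 22 → (0x0078bc12>>22)&0x3ff = 0x1

60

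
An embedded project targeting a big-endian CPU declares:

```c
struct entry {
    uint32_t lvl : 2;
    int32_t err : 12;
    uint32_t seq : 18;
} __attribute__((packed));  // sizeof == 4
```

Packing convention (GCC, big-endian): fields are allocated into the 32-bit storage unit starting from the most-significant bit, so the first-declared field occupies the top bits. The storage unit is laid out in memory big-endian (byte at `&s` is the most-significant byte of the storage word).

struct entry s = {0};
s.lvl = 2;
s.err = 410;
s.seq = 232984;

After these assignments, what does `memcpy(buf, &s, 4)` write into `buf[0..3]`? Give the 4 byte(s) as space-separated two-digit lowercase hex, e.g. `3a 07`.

86 6b 8e 18

lvl:2 = 2 → 0x2 << 30 → word 0x80000000
err:12 = 410 → 0x19a << 18 → word 0x86680000
seq:18 = 232984 → 0x38e18 << 0 → word 0x866b8e18
word = 0x866b8e18 → big-endian bytes:
  [0]=0x86  [1]=0x6b  [2]=0x8e  [3]=0x18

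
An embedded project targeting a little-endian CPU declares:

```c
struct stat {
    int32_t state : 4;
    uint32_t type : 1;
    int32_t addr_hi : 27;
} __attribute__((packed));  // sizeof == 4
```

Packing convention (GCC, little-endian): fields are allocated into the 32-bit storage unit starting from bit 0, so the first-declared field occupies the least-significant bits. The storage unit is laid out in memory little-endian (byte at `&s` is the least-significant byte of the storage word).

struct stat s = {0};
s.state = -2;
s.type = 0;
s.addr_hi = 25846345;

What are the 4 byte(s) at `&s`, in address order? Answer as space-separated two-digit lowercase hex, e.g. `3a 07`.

state (4b) val=-2 bits=0xe at bit 0: 0x0000000e
type (1b) val=0 bits=0x0 at bit 4: 0x0000000e
addr_hi (27b) val=25846345 bits=0x18a6249 at bit 5: 0x314c492e
word = 0x314c492e → little-endian bytes:
  [0]=0x2e  [1]=0x49  [2]=0x4c  [3]=0x31

2e 49 4c 31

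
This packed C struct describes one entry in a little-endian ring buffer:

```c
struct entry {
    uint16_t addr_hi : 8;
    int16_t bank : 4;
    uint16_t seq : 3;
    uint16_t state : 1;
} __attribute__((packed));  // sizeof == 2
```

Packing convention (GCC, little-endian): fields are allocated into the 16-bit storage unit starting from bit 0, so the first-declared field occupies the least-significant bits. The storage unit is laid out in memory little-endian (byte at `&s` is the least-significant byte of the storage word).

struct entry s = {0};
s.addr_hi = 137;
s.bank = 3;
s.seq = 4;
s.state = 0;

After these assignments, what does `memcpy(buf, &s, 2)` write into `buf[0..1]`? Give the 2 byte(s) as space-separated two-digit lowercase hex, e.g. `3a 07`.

89 43

[0+:8] addr_hi=137 & 0xff = 0x89; word=0x0089
[8+:4] bank=3 & 0xf = 0x3; word=0x0389
[12+:3] seq=4 & 0x7 = 0x4; word=0x4389
[15+:1] state=0 & 0x1 = 0x0; word=0x4389
word = 0x4389 → little-endian bytes:
  [0]=0x89  [1]=0x43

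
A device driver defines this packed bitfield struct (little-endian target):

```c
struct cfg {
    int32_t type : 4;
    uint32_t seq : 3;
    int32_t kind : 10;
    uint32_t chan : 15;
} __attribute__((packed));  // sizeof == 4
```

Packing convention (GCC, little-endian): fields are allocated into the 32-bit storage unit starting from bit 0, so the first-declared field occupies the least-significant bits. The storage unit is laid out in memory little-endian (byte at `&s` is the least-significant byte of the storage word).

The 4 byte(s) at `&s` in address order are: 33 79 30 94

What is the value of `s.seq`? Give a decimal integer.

3

[0]=0x33 [1]=0x79 [2]=0x30 [3]=0x94 (little-endian) → word 0x94307933
type:4 @ bit 0 → (0x94307933>>0)&0xf = 0x3
seq:3 @ bit 4 → (0x94307933>>4)&0x7 = 0x3  ←
kind:10 @ bit 7 → (0x94307933>>7)&0x3ff = 0xf2
chan:15 @ bit 17 → (0x94307933>>17)&0x7fff = 0x4a18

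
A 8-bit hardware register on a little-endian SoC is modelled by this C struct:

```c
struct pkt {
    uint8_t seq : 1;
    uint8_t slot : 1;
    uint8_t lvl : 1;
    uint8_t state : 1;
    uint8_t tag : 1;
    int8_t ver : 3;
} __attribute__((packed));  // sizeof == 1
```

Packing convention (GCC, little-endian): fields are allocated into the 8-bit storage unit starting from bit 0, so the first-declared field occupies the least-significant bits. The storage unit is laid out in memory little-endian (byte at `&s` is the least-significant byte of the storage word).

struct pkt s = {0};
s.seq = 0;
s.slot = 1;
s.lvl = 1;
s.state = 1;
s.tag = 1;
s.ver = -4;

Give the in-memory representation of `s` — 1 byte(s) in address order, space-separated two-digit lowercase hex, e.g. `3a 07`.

seq (1b) val=0 bits=0x0 at bit 0: 0x00
slot (1b) val=1 bits=0x1 at bit 1: 0x02
lvl (1b) val=1 bits=0x1 at bit 2: 0x06
state (1b) val=1 bits=0x1 at bit 3: 0x0e
tag (1b) val=1 bits=0x1 at bit 4: 0x1e
ver (3b) val=-4 bits=0x4 at bit 5: 0x9e
word = 0x9e → little-endian bytes:
  [0]=0x9e

9e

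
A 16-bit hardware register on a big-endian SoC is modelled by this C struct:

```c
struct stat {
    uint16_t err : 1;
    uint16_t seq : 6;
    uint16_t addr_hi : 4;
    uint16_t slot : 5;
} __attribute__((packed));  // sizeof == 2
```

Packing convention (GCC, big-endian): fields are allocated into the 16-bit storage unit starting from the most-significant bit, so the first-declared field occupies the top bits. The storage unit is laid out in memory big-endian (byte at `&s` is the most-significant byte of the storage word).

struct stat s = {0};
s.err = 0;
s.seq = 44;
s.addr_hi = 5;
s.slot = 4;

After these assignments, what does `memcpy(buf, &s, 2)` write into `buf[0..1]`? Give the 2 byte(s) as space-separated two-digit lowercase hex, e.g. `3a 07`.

58 a4

err (1b) val=0 bits=0x0 at bit 15: 0x0000
seq (6b) val=44 bits=0x2c at bit 9: 0x5800
addr_hi (4b) val=5 bits=0x5 at bit 5: 0x58a0
slot (5b) val=4 bits=0x4 at bit 0: 0x58a4
word = 0x58a4 → big-endian bytes:
  [0]=0x58  [1]=0xa4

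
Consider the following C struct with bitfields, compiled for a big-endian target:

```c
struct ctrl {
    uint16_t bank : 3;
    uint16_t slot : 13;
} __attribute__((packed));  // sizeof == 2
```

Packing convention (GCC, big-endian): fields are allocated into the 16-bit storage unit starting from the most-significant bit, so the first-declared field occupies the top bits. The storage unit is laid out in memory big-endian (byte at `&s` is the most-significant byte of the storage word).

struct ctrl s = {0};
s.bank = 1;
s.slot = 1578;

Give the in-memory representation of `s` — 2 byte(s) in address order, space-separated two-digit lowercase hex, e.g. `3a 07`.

26 2a

[13+:3] bank=1 & 0x7 = 0x1; word=0x2000
[0+:13] slot=1578 & 0x1fff = 0x62a; word=0x262a
word = 0x262a → big-endian bytes:
  [0]=0x26  [1]=0x2a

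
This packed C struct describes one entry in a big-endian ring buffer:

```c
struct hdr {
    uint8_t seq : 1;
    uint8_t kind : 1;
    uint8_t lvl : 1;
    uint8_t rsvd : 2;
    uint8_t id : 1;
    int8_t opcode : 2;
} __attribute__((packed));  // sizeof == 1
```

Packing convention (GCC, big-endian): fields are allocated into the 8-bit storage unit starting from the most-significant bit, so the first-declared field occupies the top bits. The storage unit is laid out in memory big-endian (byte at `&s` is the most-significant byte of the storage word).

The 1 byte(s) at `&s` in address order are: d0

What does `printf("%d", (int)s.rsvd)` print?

2

[0]=0xd0 (big-endian) → word 0xd0
seq:1 @ bit 7 → (0xd0>>7)&0x1 = 0x1
kind:1 @ bit 6 → (0xd0>>6)&0x1 = 0x1
lvl:1 @ bit 5 → (0xd0>>5)&0x1 = 0x0
rsvd:2 @ bit 3 → (0xd0>>3)&0x3 = 0x2  ←
id:1 @ bit 2 → (0xd0>>2)&0x1 = 0x0
opcode:2 @ bit 0 → (0xd0>>0)&0x3 = 0x0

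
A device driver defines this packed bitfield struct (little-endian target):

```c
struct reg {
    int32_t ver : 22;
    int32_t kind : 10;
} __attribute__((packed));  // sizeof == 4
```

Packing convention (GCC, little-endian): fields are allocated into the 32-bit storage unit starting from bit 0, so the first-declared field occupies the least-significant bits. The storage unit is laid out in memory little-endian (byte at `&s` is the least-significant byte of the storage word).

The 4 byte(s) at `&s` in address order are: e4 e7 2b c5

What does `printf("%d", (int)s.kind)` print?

-236

[0]=0xe4 [1]=0xe7 [2]=0x2b [3]=0xc5 (little-endian) → word 0xc52be7e4
ver:22 @ bit 0 → (0xc52be7e4>>0)&0x3fffff = 0x2be7e4
kind:10 @ bit 22 → (0xc52be7e4>>22)&0x3ff = 0x314  ←
kind signed 10b, MSB=1: 788 - 1024 = -236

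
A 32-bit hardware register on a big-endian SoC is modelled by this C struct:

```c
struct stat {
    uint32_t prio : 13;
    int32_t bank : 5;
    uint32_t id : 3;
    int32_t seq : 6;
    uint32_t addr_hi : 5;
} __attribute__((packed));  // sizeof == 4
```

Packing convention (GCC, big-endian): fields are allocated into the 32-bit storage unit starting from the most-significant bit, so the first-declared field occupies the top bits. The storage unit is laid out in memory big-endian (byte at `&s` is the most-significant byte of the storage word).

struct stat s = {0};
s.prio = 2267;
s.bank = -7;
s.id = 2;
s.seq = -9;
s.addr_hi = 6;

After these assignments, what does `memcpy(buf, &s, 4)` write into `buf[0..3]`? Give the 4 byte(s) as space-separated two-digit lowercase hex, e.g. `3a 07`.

46 de 56 e6

prio:13 = 2267 → 0x8db << 19 → word 0x46d80000
bank:5 = -7 → 0x19 << 14 → word 0x46de4000
id:3 = 2 → 0x2 << 11 → word 0x46de5000
seq:6 = -9 → 0x37 << 5 → word 0x46de56e0
addr_hi:5 = 6 → 0x6 << 0 → word 0x46de56e6
word = 0x46de56e6 → big-endian bytes:
  [0]=0x46  [1]=0xde  [2]=0x56  [3]=0xe6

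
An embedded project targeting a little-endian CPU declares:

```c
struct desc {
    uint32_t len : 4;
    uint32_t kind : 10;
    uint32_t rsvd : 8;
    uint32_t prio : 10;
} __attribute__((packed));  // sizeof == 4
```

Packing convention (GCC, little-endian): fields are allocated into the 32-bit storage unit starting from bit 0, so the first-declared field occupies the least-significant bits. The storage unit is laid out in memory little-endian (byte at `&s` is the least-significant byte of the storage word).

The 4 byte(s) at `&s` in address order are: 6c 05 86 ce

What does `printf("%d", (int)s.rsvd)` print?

24

[0]=0x6c [1]=0x05 [2]=0x86 [3]=0xce (little-endian) → word 0xce86056c
len:4 @ bit 0 → (0xce86056c>>0)&0xf = 0xc
kind:10 @ bit 4 → (0xce86056c>>4)&0x3ff = 0x56
rsvd:8 @ bit 14 → (0xce86056c>>14)&0xff = 0x18  ←
prio:10 @ bit 22 → (0xce86056c>>22)&0x3ff = 0x33a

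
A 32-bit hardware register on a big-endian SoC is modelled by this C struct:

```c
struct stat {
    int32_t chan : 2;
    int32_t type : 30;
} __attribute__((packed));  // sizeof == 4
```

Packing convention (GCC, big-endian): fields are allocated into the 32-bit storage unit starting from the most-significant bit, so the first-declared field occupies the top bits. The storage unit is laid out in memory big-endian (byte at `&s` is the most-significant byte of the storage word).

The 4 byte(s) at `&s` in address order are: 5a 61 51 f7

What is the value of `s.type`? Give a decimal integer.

[0]=0x5a [1]=0x61 [2]=0x51 [3]=0xf7 (big-endian) → word 0x5a6151f7
chan [30+:2] = (word>>30) & 0x3 = 1
type [0+:30] = (word>>0) & 0x3fffffff = 442585591  ←
type signed 30b, MSB=0: value = 442585591

442585591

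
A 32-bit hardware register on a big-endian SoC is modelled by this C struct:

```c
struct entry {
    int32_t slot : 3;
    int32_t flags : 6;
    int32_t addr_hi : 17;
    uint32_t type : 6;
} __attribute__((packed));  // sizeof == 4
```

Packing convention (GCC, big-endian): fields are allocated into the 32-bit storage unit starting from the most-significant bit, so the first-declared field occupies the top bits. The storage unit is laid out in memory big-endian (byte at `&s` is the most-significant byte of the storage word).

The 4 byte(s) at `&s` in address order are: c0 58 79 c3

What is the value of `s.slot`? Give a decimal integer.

[0]=0xc0 [1]=0x58 [2]=0x79 [3]=0xc3 (big-endian) → word 0xc05879c3
slot [29+:3] = (word>>29) & 0x7 = 6  ←
flags [23+:6] = (word>>23) & 0x3f = 0
addr_hi [6+:17] = (word>>6) & 0x1ffff = 90599
type [0+:6] = (word>>0) & 0x3f = 3
slot signed 3b, MSB=1: 6 - 8 = -2

-2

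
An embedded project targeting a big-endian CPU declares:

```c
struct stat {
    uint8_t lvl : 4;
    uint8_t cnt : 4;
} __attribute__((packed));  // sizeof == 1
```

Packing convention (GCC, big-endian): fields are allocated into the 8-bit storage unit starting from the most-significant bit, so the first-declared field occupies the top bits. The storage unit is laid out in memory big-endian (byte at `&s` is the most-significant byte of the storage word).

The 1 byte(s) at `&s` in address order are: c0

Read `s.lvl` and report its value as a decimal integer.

12

[0]=0xc0 (big-endian) → word 0xc0
lvl [4+:4] = (word>>4) & 0xf = 12  ←
cnt [0+:4] = (word>>0) & 0xf = 0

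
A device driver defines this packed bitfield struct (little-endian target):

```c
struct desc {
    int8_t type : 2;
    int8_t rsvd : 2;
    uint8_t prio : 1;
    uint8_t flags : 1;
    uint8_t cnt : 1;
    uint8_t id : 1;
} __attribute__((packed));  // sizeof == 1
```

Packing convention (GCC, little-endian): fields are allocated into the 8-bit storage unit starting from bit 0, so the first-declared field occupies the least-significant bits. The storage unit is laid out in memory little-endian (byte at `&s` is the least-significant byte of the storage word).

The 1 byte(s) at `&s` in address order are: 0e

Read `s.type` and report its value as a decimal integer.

[0]=0x0e (little-endian) → word 0x0e
type:2 @ bit 0 → (0x0e>>0)&0x3 = 0x2  ←
rsvd:2 @ bit 2 → (0x0e>>2)&0x3 = 0x3
prio:1 @ bit 4 → (0x0e>>4)&0x1 = 0x0
flags:1 @ bit 5 → (0x0e>>5)&0x1 = 0x0
cnt:1 @ bit 6 → (0x0e>>6)&0x1 = 0x0
id:1 @ bit 7 → (0x0e>>7)&0x1 = 0x0
type signed 2b, MSB=1: 2 - 4 = -2

-2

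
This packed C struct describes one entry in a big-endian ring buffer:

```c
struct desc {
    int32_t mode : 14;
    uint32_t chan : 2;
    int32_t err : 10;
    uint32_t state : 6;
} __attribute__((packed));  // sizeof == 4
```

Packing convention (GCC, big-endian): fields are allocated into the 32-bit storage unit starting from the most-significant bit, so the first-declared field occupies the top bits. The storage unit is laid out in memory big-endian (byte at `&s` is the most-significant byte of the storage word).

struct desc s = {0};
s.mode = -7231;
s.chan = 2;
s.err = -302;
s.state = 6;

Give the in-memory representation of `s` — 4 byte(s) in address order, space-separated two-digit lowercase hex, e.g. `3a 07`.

8f 06 b4 86

[18+:14] mode=-7231 & 0x3fff = 0x23c1; word=0x8f040000
[16+:2] chan=2 & 0x3 = 0x2; word=0x8f060000
[6+:10] err=-302 & 0x3ff = 0x2d2; word=0x8f06b480
[0+:6] state=6 & 0x3f = 0x6; word=0x8f06b486
word = 0x8f06b486 → big-endian bytes:
  [0]=0x8f  [1]=0x06  [2]=0xb4  [3]=0x86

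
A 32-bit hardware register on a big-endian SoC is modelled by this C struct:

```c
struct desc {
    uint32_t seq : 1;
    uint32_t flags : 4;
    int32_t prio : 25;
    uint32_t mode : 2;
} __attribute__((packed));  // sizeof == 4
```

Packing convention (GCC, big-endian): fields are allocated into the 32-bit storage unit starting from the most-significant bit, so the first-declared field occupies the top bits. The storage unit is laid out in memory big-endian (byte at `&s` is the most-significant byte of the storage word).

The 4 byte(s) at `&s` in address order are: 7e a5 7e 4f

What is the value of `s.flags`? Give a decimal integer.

15

[0]=0x7e [1]=0xa5 [2]=0x7e [3]=0x4f (big-endian) → word 0x7ea57e4f
seq:1 @ bit 31 → (0x7ea57e4f>>31)&0x1 = 0x0
flags:4 @ bit 27 → (0x7ea57e4f>>27)&0xf = 0xf  ←
prio:25 @ bit 2 → (0x7ea57e4f>>2)&0x1ffffff = 0x1a95f93
mode:2 @ bit 0 → (0x7ea57e4f>>0)&0x3 = 0x3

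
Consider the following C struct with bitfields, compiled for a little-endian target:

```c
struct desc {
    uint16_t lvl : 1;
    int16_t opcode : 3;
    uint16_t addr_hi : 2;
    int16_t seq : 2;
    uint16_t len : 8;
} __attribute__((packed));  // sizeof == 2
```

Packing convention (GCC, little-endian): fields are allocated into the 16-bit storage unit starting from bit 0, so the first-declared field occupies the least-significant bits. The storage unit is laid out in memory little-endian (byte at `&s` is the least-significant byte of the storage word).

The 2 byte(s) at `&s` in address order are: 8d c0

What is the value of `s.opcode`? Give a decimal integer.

-2

[0]=0x8d [1]=0xc0 (little-endian) → word 0xc08d
lvl [0+:1] = (word>>0) & 0x1 = 1
opcode [1+:3] = (word>>1) & 0x7 = 6  ←
addr_hi [4+:2] = (word>>4) & 0x3 = 0
seq [6+:2] = (word>>6) & 0x3 = 2
len [8+:8] = (word>>8) & 0xff = 192
opcode signed 3b, MSB=1: 6 - 8 = -2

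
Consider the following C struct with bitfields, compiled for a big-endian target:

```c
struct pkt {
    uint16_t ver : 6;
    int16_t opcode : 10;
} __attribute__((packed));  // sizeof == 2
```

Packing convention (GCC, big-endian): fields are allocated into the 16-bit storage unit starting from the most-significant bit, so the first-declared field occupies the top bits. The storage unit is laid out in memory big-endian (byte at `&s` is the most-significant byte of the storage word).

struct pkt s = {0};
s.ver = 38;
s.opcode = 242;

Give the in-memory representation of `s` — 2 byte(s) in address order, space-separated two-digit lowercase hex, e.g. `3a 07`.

[10+:6] ver=38 & 0x3f = 0x26; word=0x9800
[0+:10] opcode=242 & 0x3ff = 0xf2; word=0x98f2
word = 0x98f2 → big-endian bytes:
  [0]=0x98  [1]=0xf2

98 f2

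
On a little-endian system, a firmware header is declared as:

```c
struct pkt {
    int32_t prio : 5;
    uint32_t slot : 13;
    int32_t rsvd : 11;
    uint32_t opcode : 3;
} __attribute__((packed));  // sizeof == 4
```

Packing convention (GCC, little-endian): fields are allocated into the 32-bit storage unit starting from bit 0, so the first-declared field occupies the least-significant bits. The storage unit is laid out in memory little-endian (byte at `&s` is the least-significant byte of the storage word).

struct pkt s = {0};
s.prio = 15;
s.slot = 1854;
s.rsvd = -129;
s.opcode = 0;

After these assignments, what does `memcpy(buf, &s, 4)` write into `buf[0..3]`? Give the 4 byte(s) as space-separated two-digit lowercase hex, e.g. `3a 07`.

prio:5 = 15 → 0xf << 0 → word 0x0000000f
slot:13 = 1854 → 0x73e << 5 → word 0x0000e7cf
rsvd:11 = -129 → 0x77f << 18 → word 0x1dfce7cf
opcode:3 = 0 → 0x0 << 29 → word 0x1dfce7cf
word = 0x1dfce7cf → little-endian bytes:
  [0]=0xcf  [1]=0xe7  [2]=0xfc  [3]=0x1d

cf e7 fc 1d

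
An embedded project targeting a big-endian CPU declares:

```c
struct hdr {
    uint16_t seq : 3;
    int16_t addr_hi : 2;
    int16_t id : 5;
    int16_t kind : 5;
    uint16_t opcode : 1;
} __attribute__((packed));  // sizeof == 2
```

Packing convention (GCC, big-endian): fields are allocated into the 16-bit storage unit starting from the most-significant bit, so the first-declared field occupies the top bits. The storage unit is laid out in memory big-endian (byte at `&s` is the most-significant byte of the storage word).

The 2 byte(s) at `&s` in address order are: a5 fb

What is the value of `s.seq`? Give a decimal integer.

[0]=0xa5 [1]=0xfb (big-endian) → word 0xa5fb
seq:3 @ bit 13 → (0xa5fb>>13)&0x7 = 0x5  ←
addr_hi:2 @ bit 11 → (0xa5fb>>11)&0x3 = 0x0
id:5 @ bit 6 → (0xa5fb>>6)&0x1f = 0x17
kind:5 @ bit 1 → (0xa5fb>>1)&0x1f = 0x1d
opcode:1 @ bit 0 → (0xa5fb>>0)&0x1 = 0x1

5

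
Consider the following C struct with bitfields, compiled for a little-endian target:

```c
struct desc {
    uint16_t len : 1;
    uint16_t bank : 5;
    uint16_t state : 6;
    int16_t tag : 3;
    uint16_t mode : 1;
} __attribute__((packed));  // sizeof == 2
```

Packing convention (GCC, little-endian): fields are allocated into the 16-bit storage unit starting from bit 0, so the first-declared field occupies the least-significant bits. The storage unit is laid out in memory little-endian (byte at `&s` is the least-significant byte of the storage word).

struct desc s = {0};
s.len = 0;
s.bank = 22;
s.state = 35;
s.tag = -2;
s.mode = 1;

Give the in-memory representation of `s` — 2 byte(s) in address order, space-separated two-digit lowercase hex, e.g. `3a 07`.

ec e8

len:1 = 0 → 0x0 << 0 → word 0x0000
bank:5 = 22 → 0x16 << 1 → word 0x002c
state:6 = 35 → 0x23 << 6 → word 0x08ec
tag:3 = -2 → 0x6 << 12 → word 0x68ec
mode:1 = 1 → 0x1 << 15 → word 0xe8ec
word = 0xe8ec → little-endian bytes:
  [0]=0xec  [1]=0xe8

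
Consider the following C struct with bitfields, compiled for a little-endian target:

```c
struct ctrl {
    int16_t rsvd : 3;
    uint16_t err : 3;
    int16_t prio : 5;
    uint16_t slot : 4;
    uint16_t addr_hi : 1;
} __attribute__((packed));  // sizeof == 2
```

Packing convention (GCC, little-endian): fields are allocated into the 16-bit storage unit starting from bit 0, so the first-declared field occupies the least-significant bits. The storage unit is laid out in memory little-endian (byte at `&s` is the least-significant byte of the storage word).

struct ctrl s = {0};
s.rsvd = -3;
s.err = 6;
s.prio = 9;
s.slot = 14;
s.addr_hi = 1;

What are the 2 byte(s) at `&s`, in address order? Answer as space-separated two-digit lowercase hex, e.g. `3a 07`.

[0+:3] rsvd=-3 & 0x7 = 0x5; word=0x0005
[3+:3] err=6 & 0x7 = 0x6; word=0x0035
[6+:5] prio=9 & 0x1f = 0x9; word=0x0275
[11+:4] slot=14 & 0xf = 0xe; word=0x7275
[15+:1] addr_hi=1 & 0x1 = 0x1; word=0xf275
word = 0xf275 → little-endian bytes:
  [0]=0x75  [1]=0xf2

75 f2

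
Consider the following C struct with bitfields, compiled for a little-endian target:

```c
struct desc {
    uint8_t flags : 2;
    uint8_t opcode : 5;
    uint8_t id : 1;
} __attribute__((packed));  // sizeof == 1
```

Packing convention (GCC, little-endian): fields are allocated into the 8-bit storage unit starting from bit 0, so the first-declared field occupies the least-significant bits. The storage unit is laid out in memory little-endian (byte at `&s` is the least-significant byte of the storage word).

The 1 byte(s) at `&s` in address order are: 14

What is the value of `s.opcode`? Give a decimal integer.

[0]=0x14 (little-endian) → word 0x14
flags [0+:2] = (word>>0) & 0x3 = 0
opcode [2+:5] = (word>>2) & 0x1f = 5  ←
id [7+:1] = (word>>7) & 0x1 = 0

5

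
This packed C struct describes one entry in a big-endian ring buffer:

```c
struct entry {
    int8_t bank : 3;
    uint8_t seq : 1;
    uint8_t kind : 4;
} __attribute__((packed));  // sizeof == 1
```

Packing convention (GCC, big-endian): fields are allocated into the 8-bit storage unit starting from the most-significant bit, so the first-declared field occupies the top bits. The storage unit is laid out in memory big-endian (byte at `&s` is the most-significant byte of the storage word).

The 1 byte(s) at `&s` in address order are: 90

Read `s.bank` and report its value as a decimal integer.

[0]=0x90 (big-endian) → word 0x90
bank:3 @ bit 5 → (0x90>>5)&0x7 = 0x4  ←
seq:1 @ bit 4 → (0x90>>4)&0x1 = 0x1
kind:4 @ bit 0 → (0x90>>0)&0xf = 0x0
bank signed 3b, MSB=1: 4 - 8 = -4

-4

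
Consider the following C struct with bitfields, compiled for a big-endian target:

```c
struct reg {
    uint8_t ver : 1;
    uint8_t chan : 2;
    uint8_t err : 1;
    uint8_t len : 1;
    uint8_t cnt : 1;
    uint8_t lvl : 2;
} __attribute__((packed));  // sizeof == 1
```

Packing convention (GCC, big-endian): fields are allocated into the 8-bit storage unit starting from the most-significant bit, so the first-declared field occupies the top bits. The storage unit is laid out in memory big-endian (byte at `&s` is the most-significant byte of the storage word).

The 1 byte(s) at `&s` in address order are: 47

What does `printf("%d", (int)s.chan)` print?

2

[0]=0x47 (big-endian) → word 0x47
ver [7+:1] = (word>>7) & 0x1 = 0
chan [5+:2] = (word>>5) & 0x3 = 2  ←
err [4+:1] = (word>>4) & 0x1 = 0
len [3+:1] = (word>>3) & 0x1 = 0
cnt [2+:1] = (word>>2) & 0x1 = 1
lvl [0+:2] = (word>>0) & 0x3 = 3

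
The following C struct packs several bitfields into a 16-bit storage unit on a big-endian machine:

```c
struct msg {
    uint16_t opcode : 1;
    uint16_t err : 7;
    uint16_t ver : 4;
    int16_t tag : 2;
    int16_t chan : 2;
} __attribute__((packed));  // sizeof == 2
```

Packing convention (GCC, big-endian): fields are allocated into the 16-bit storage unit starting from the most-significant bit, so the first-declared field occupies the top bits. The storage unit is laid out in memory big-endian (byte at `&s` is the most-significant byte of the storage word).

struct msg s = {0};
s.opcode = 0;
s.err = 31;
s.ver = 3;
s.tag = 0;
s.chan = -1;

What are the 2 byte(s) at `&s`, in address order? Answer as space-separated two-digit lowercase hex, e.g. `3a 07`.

1f 33

opcode (1b) val=0 bits=0x0 at bit 15: 0x0000
err (7b) val=31 bits=0x1f at bit 8: 0x1f00
ver (4b) val=3 bits=0x3 at bit 4: 0x1f30
tag (2b) val=0 bits=0x0 at bit 2: 0x1f30
chan (2b) val=-1 bits=0x3 at bit 0: 0x1f33
word = 0x1f33 → big-endian bytes:
  [0]=0x1f  [1]=0x33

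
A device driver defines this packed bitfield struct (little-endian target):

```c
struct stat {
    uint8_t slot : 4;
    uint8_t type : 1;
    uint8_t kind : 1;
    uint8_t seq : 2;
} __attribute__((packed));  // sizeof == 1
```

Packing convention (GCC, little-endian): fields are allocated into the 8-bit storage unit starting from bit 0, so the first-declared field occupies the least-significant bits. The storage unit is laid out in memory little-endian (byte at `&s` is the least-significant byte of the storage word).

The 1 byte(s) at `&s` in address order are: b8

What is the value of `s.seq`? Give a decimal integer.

2

[0]=0xb8 (little-endian) → word 0xb8
slot:4 @ bit 0 → (0xb8>>0)&0xf = 0x8
type:1 @ bit 4 → (0xb8>>4)&0x1 = 0x1
kind:1 @ bit 5 → (0xb8>>5)&0x1 = 0x1
seq:2 @ bit 6 → (0xb8>>6)&0x3 = 0x2  ←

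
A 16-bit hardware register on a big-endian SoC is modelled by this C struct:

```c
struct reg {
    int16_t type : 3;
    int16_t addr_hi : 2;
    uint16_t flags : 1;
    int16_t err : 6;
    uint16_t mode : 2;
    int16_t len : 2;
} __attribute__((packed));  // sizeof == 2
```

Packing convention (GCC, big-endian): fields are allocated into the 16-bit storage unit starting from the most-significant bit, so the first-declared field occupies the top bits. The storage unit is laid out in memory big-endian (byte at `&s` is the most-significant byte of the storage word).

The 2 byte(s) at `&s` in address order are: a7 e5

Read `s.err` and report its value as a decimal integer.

-2

[0]=0xa7 [1]=0xe5 (big-endian) → word 0xa7e5
type [13+:3] = (word>>13) & 0x7 = 5
addr_hi [11+:2] = (word>>11) & 0x3 = 0
flags [10+:1] = (word>>10) & 0x1 = 1
err [4+:6] = (word>>4) & 0x3f = 62  ←
mode [2+:2] = (word>>2) & 0x3 = 1
len [0+:2] = (word>>0) & 0x3 = 1
err signed 6b, MSB=1: 62 - 64 = -2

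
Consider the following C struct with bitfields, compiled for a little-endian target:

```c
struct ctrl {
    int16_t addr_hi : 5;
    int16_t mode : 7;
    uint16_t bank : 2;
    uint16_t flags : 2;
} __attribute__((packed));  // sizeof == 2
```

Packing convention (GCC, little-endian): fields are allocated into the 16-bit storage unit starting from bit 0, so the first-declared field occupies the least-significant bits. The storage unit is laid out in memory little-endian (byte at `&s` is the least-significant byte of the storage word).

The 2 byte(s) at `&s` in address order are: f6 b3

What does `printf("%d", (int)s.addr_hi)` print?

-10

[0]=0xf6 [1]=0xb3 (little-endian) → word 0xb3f6
addr_hi [0+:5] = (word>>0) & 0x1f = 22  ←
mode [5+:7] = (word>>5) & 0x7f = 31
bank [12+:2] = (word>>12) & 0x3 = 3
flags [14+:2] = (word>>14) & 0x3 = 2
addr_hi signed 5b, MSB=1: 22 - 32 = -10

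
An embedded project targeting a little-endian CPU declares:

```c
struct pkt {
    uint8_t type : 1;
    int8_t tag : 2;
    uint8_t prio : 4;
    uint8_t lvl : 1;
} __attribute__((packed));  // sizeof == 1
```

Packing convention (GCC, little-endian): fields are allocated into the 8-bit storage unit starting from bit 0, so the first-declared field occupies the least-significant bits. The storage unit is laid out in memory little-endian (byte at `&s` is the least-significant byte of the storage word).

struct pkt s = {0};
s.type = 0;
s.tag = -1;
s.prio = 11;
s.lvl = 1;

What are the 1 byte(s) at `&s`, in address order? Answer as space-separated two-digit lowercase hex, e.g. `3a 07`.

type (1b) val=0 bits=0x0 at bit 0: 0x00
tag (2b) val=-1 bits=0x3 at bit 1: 0x06
prio (4b) val=11 bits=0xb at bit 3: 0x5e
lvl (1b) val=1 bits=0x1 at bit 7: 0xde
word = 0xde → little-endian bytes:
  [0]=0xde

de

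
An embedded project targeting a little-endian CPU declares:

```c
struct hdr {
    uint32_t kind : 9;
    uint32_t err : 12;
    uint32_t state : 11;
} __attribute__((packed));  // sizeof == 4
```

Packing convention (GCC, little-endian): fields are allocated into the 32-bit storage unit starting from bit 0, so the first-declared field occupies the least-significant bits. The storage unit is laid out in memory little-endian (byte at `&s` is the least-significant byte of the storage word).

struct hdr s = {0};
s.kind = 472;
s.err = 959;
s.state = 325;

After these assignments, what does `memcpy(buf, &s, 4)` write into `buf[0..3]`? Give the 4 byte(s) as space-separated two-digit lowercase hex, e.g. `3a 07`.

d8 7f a7 28

[0+:9] kind=472 & 0x1ff = 0x1d8; word=0x000001d8
[9+:12] err=959 & 0xfff = 0x3bf; word=0x00077fd8
[21+:11] state=325 & 0x7ff = 0x145; word=0x28a77fd8
word = 0x28a77fd8 → little-endian bytes:
  [0]=0xd8  [1]=0x7f  [2]=0xa7  [3]=0x28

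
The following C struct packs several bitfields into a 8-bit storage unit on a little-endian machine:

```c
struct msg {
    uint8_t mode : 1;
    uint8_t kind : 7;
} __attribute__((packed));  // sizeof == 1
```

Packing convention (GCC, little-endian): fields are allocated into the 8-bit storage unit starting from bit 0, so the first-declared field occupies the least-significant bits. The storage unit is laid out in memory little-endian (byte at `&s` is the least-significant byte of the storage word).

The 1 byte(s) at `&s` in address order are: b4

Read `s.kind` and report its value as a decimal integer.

[0]=0xb4 (little-endian) → word 0xb4
mode [0+:1] = (word>>0) & 0x1 = 0
kind [1+:7] = (word>>1) & 0x7f = 90  ←

90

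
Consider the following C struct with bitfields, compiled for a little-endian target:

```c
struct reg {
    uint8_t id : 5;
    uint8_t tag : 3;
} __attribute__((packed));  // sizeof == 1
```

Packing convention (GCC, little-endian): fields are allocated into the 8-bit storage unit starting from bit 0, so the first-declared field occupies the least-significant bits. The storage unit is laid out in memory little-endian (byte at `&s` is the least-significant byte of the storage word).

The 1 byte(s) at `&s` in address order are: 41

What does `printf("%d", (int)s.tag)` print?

[0]=0x41 (little-endian) → word 0x41
id [0+:5] = (word>>0) & 0x1f = 1
tag [5+:3] = (word>>5) & 0x7 = 2  ←

2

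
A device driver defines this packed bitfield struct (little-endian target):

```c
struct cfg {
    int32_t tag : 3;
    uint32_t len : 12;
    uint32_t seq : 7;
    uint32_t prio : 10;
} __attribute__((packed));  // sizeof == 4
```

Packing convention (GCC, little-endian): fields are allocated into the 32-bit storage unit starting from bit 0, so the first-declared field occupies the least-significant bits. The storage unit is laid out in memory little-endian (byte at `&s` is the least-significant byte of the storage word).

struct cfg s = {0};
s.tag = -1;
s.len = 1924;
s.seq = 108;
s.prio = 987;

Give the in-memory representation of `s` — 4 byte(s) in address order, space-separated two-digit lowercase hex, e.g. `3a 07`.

tag (3b) val=-1 bits=0x7 at bit 0: 0x00000007
len (12b) val=1924 bits=0x784 at bit 3: 0x00003c27
seq (7b) val=108 bits=0x6c at bit 15: 0x00363c27
prio (10b) val=987 bits=0x3db at bit 22: 0xf6f63c27
word = 0xf6f63c27 → little-endian bytes:
  [0]=0x27  [1]=0x3c  [2]=0xf6  [3]=0xf6

27 3c f6 f6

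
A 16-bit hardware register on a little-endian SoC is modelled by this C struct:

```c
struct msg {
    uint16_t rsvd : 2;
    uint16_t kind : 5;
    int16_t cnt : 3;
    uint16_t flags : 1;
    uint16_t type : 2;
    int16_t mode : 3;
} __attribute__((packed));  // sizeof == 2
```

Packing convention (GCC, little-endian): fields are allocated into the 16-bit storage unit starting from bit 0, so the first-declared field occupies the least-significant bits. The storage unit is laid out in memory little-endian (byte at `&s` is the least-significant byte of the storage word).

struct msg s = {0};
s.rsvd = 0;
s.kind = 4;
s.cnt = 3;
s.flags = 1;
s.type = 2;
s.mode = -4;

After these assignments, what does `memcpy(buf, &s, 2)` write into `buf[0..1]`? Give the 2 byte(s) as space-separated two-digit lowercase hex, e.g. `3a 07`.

rsvd (2b) val=0 bits=0x0 at bit 0: 0x0000
kind (5b) val=4 bits=0x4 at bit 2: 0x0010
cnt (3b) val=3 bits=0x3 at bit 7: 0x0190
flags (1b) val=1 bits=0x1 at bit 10: 0x0590
type (2b) val=2 bits=0x2 at bit 11: 0x1590
mode (3b) val=-4 bits=0x4 at bit 13: 0x9590
word = 0x9590 → little-endian bytes:
  [0]=0x90  [1]=0x95

90 95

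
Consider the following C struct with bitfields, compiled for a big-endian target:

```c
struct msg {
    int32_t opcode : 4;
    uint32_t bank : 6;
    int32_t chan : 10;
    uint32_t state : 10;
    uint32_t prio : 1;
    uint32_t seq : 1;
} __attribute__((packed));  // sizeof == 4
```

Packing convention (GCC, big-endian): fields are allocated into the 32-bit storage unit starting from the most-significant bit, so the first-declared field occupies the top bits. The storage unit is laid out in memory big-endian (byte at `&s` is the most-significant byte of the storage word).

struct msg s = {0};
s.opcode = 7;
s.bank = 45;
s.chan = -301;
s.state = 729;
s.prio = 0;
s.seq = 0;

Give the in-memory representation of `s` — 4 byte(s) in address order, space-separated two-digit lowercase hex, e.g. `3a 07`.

[28+:4] opcode=7 & 0xf = 0x7; word=0x70000000
[22+:6] bank=45 & 0x3f = 0x2d; word=0x7b400000
[12+:10] chan=-301 & 0x3ff = 0x2d3; word=0x7b6d3000
[2+:10] state=729 & 0x3ff = 0x2d9; word=0x7b6d3b64
[1+:1] prio=0 & 0x1 = 0x0; word=0x7b6d3b64
[0+:1] seq=0 & 0x1 = 0x0; word=0x7b6d3b64
word = 0x7b6d3b64 → big-endian bytes:
  [0]=0x7b  [1]=0x6d  [2]=0x3b  [3]=0x64

7b 6d 3b 64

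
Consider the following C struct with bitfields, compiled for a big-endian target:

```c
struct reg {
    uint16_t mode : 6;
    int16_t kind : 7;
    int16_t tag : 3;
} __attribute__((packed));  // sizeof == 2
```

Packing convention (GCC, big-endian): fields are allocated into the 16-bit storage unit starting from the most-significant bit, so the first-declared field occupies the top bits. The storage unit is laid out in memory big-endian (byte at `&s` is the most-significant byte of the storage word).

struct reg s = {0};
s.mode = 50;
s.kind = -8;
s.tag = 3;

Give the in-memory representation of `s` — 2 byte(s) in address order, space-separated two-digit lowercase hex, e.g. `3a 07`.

mode (6b) val=50 bits=0x32 at bit 10: 0xc800
kind (7b) val=-8 bits=0x78 at bit 3: 0xcbc0
tag (3b) val=3 bits=0x3 at bit 0: 0xcbc3
word = 0xcbc3 → big-endian bytes:
  [0]=0xcb  [1]=0xc3

cb c3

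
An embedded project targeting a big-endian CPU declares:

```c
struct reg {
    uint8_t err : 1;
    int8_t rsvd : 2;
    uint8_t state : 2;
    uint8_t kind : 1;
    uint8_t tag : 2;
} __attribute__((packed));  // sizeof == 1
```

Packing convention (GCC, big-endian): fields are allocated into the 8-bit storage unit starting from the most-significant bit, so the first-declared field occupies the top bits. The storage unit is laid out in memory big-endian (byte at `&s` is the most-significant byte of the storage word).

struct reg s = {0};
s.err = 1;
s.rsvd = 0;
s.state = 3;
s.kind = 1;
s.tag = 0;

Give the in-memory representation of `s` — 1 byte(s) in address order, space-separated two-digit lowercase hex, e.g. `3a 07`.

9c

[7+:1] err=1 & 0x1 = 0x1; word=0x80
[5+:2] rsvd=0 & 0x3 = 0x0; word=0x80
[3+:2] state=3 & 0x3 = 0x3; word=0x98
[2+:1] kind=1 & 0x1 = 0x1; word=0x9c
[0+:2] tag=0 & 0x3 = 0x0; word=0x9c
word = 0x9c → big-endian bytes:
  [0]=0x9c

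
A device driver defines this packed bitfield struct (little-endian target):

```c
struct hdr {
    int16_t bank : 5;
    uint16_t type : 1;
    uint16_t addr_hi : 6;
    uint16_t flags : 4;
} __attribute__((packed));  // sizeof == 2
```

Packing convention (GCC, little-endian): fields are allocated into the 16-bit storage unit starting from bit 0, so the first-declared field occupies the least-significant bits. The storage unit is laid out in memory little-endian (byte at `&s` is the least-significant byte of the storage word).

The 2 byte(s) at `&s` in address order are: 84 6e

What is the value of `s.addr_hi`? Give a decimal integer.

58

[0]=0x84 [1]=0x6e (little-endian) → word 0x6e84
bank [0+:5] = (word>>0) & 0x1f = 4
type [5+:1] = (word>>5) & 0x1 = 0
addr_hi [6+:6] = (word>>6) & 0x3f = 58  ←
flags [12+:4] = (word>>12) & 0xf = 6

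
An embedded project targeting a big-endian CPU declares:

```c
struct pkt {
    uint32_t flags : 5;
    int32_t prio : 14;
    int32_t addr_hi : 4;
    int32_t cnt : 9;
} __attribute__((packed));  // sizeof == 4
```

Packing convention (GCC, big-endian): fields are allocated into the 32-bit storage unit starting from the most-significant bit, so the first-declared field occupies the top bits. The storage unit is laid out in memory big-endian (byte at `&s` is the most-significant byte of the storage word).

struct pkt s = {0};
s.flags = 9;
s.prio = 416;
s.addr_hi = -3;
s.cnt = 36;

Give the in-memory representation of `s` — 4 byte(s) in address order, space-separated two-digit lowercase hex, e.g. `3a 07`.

48 34 1a 24

[27+:5] flags=9 & 0x1f = 0x9; word=0x48000000
[13+:14] prio=416 & 0x3fff = 0x1a0; word=0x48340000
[9+:4] addr_hi=-3 & 0xf = 0xd; word=0x48341a00
[0+:9] cnt=36 & 0x1ff = 0x24; word=0x48341a24
word = 0x48341a24 → big-endian bytes:
  [0]=0x48  [1]=0x34  [2]=0x1a  [3]=0x24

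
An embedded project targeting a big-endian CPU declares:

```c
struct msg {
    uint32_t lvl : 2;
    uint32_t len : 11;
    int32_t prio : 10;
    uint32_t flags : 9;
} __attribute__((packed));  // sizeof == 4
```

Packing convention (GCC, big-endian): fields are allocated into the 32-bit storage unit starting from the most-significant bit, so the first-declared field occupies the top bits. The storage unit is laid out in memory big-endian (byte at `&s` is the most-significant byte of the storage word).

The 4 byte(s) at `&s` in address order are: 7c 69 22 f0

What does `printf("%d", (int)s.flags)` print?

[0]=0x7c [1]=0x69 [2]=0x22 [3]=0xf0 (big-endian) → word 0x7c6922f0
lvl [30+:2] = (word>>30) & 0x3 = 1
len [19+:11] = (word>>19) & 0x7ff = 1933
prio [9+:10] = (word>>9) & 0x3ff = 145
flags [0+:9] = (word>>0) & 0x1ff = 240  ←

240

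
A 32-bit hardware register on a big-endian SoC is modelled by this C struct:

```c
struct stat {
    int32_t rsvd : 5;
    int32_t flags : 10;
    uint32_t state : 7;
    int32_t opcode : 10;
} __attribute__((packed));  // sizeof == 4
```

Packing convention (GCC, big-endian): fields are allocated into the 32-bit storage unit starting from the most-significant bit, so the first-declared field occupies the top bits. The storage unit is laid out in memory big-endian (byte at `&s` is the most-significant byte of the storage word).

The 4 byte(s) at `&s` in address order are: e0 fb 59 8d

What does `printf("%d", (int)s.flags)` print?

[0]=0xe0 [1]=0xfb [2]=0x59 [3]=0x8d (big-endian) → word 0xe0fb598d
rsvd [27+:5] = (word>>27) & 0x1f = 28
flags [17+:10] = (word>>17) & 0x3ff = 125  ←
state [10+:7] = (word>>10) & 0x7f = 86
opcode [0+:10] = (word>>0) & 0x3ff = 397
flags signed 10b, MSB=0: value = 125

125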